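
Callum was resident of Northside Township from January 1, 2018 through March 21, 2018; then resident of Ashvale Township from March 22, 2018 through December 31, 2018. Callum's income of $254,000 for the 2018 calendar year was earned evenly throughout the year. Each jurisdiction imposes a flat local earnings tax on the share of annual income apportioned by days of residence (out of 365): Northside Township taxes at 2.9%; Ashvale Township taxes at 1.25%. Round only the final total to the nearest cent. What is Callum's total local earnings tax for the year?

Northside Township, January 1 – March 21, 2018: 80 days → $254,000 × 2.9% × 80/365 = $1,614.4658
Ashvale Township, March 22 – December 31, 2018: 285 days → $254,000 × 1.25% × 285/365 = $2,479.1096
Total = $4,093.5753

$4,093.58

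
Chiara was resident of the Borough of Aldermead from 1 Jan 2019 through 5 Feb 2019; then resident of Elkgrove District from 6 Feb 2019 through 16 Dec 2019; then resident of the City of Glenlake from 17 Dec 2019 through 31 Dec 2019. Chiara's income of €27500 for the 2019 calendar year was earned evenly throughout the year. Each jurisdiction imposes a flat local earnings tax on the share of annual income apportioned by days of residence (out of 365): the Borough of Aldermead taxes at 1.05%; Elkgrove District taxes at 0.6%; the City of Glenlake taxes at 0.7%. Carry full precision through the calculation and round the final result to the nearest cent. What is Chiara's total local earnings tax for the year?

€178.34

The Borough of Aldermead, 1 Jan – 5 Feb 2019: 36 days → €27500 × 1.05% × 36/365 = €28.4795
Elkgrove District, 6 Feb – 16 Dec 2019: 314 days → €27500 × 0.6% × 314/365 = €141.9452
The City of Glenlake, 17 Dec – 31 Dec 2019: 15 days → €27500 × 0.7% × 15/365 = €7.9110
Total = €178.3356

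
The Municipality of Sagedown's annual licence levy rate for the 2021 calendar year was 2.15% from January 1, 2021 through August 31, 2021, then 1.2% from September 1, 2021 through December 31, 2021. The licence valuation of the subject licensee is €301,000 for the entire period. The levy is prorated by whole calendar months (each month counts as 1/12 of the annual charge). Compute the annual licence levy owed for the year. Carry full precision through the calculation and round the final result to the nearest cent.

January 1 – August 31, 2021: 8 months at 2.15% → €301,000 × 2.15% × 8/12 = €4,314.3333
September 1 – December 31, 2021: 4 months at 1.2% → €301,000 × 1.2% × 4/12 = €1,204.0000
Total = €5,518.3333

€5,518.33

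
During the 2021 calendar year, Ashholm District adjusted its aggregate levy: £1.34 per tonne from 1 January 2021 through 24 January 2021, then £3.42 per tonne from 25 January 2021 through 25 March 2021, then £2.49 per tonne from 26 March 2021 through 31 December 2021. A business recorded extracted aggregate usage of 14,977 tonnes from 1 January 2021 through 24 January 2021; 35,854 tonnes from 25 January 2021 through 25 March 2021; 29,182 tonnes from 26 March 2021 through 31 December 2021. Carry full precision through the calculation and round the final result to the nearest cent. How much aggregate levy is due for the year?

1 January – 24 January 2021: 14,977 tonnes at £1.34/tonne → £20,069.18
25 January – 25 March 2021: 35,854 tonnes at £3.42/tonne → £122,620.68
26 March – 31 December 2021: 29,182 tonnes at £2.49/tonne → £72,663.18

£215,353.04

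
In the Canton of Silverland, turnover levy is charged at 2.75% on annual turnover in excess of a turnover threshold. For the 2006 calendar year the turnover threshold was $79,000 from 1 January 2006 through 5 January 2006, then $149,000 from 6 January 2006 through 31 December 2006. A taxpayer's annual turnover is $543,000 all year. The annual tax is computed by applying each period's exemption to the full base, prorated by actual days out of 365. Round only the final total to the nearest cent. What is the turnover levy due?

1 January – 5 January 2006: 5 days, exemption $79,000 → ($543,000 − $79,000) × 2.75% × 5/365 = $174.7945
6 January – 31 December 2006: 360 days, exemption $149,000 → ($543,000 − $149,000) × 2.75% × 360/365 = $10,686.5753
Total = $10,861.3699

$10,861.37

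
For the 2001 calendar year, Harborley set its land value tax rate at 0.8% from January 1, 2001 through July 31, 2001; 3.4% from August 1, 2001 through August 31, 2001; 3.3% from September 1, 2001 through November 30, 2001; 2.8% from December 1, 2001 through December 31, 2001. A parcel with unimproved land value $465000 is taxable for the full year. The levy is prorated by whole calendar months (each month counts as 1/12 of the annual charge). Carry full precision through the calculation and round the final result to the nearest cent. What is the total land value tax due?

$8408.75

January 1 – July 31, 2001: 7 months at 0.8% → $465000 × 0.8% × 7/12 = $2170.0000
August 1 – August 31, 2001: 1 month at 3.4% → $465000 × 3.4% × 1/12 = $1317.5000
September 1 – November 30, 2001: 3 months at 3.3% → $465000 × 3.3% × 3/12 = $3836.2500
December 1 – December 31, 2001: 1 month at 2.8% → $465000 × 2.8% × 1/12 = $1085.0000
Total = $8408.7500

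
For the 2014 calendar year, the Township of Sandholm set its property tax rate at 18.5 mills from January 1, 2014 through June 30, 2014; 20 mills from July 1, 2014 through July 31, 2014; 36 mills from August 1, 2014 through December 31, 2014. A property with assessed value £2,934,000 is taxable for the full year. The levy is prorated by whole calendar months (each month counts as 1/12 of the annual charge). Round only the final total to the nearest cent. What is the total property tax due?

£76,039.50

January 1 – June 30, 2014: 6 months at 18.5 mills → £2,934,000 × 1.85% × 6/12 = £27,139.5000
July 1 – July 31, 2014: 1 month at 20 mills → £2,934,000 × 2% × 1/12 = £4,890.0000
August 1 – December 31, 2014: 5 months at 36 mills → £2,934,000 × 3.6% × 5/12 = £44,010.0000
Total = £76,039.5000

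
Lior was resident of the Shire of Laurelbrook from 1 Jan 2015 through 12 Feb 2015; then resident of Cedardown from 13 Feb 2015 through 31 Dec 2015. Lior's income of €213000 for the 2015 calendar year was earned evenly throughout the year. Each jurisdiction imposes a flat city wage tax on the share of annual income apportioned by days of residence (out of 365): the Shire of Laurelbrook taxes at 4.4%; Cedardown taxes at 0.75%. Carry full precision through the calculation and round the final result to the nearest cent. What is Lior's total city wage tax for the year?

€2513.40

The Shire of Laurelbrook, 1 Jan – 12 Feb 2015: 43 days → €213000 × 4.4% × 43/365 = €1104.0986
Cedardown, 13 Feb – 31 Dec 2015: 322 days → €213000 × 0.75% × 322/365 = €1409.3014
Total = €2513.4000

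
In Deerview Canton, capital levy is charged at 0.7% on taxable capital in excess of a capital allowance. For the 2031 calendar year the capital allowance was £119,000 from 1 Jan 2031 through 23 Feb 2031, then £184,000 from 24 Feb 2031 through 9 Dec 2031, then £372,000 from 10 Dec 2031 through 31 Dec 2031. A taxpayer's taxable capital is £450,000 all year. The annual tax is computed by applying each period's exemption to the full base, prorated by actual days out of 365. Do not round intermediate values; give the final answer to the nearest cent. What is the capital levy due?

£1,849.99

1 Jan – 23 Feb 2031: 54 days, exemption £119,000 → (£450,000 − £119,000) × 0.7% × 54/365 = £342.7890
24 Feb – 9 Dec 2031: 289 days, exemption £184,000 → (£450,000 − £184,000) × 0.7% × 289/365 = £1,474.2959
10 Dec – 31 Dec 2031: 22 days, exemption £372,000 → (£450,000 − £372,000) × 0.7% × 22/365 = £32.9096
Total = £1,849.9945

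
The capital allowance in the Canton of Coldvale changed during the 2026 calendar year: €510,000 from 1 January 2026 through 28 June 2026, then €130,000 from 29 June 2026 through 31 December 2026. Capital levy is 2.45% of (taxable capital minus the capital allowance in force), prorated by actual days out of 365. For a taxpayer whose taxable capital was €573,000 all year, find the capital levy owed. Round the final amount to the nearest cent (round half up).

1 January – 28 June 2026: 179 days, exemption €510,000 → (€573,000 − €510,000) × 2.45% × 179/365 = €756.9493
29 June – 31 December 2026: 186 days, exemption €130,000 → (€573,000 − €130,000) × 2.45% × 186/365 = €5,530.8247
Total = €6,287.7740

€6,287.77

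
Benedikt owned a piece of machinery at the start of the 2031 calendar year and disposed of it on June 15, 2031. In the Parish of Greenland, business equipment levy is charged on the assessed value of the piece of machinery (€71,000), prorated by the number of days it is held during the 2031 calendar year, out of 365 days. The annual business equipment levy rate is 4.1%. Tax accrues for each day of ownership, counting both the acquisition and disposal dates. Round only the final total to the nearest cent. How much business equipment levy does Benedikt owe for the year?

Days held (January 1 – June 15, 2031): 166 out of 365
Tax = €71,000 × 4.1% × 166/365 = €1,323.9068

€1,323.91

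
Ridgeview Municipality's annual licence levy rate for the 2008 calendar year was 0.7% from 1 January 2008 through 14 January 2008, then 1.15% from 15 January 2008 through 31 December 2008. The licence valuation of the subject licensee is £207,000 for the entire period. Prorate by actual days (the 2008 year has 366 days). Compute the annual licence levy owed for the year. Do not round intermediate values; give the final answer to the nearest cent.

£2,344.87

1 January – 14 January 2008: 14 days at 0.7% → £207,000 × 0.7% × 14/366 = £55.4262
15 January – 31 December 2008: 352 days at 1.15% → £207,000 × 1.15% × 352/366 = £2,289.4426
Total = £2,344.8689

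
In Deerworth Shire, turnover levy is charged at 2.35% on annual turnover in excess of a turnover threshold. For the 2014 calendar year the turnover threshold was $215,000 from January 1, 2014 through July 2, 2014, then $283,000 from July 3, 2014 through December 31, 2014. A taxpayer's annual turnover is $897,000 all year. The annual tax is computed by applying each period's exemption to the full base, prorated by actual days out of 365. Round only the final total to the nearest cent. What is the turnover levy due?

January 1 – July 2, 2014: 183 days, exemption $215,000 → ($897,000 − $215,000) × 2.35% × 183/365 = $8,035.4548
July 3 – December 31, 2014: 182 days, exemption $283,000 → ($897,000 − $283,000) × 2.35% × 182/365 = $7,194.7342
Total = $15,230.1890

$15,230.19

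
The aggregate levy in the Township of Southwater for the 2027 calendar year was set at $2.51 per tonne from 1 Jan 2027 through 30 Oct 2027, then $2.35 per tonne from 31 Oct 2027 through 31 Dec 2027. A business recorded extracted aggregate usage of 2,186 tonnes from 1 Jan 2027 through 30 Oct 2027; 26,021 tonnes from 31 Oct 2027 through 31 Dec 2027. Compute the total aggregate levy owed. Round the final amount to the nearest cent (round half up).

$66,636.21

1 Jan – 30 Oct 2027: 2,186 tonnes at $2.51/tonne → $5,486.86
31 Oct – 31 Dec 2027: 26,021 tonnes at $2.35/tonne → $61,149.35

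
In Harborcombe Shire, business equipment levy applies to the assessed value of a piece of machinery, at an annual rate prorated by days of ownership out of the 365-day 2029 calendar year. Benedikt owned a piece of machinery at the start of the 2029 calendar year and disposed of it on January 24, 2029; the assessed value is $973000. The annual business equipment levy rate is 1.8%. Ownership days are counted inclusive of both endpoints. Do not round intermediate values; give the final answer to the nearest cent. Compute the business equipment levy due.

Days held (January 1 – January 24, 2029): 24 out of 365
Tax = $973000 × 1.8% × 24/365 = $1151.6055

$1151.61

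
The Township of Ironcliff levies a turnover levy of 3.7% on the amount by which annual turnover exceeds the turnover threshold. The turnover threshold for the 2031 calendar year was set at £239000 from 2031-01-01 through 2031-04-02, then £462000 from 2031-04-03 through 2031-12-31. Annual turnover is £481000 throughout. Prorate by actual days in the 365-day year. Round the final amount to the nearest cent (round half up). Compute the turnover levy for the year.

£2782.70

2031-01-01 to 2031-04-02: 92 days, exemption £239000 → (£481000 − £239000) × 3.7% × 92/365 = £2256.8986
2031-04-03 to 2031-12-31: 273 days, exemption £462000 → (£481000 − £462000) × 3.7% × 273/365 = £525.8055
Total = £2782.7041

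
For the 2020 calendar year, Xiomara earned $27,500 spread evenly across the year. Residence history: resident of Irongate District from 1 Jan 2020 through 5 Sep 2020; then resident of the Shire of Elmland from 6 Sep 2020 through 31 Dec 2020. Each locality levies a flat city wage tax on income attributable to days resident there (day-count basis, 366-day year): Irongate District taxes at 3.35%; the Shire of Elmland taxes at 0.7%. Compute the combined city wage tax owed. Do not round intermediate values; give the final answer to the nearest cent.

Irongate District, 1 Jan – 5 Sep 2020: 249 days → $27,500 × 3.35% × 249/366 = $626.7520
The Shire of Elmland, 6 Sep – 31 Dec 2020: 117 days → $27,500 × 0.7% × 117/366 = $61.5369
Total = $688.2889

$688.29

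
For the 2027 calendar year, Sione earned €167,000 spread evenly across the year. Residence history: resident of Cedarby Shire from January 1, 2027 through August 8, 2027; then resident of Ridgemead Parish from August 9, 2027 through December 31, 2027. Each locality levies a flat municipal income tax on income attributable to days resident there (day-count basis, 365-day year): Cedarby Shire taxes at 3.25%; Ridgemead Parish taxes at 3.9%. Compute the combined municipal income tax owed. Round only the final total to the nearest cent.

Cedarby Shire, January 1 – August 8, 2027: 220 days → €167,000 × 3.25% × 220/365 = €3,271.3699
Ridgemead Parish, August 9 – December 31, 2027: 145 days → €167,000 × 3.9% × 145/365 = €2,587.3562
Total = €5,858.7260

€5,858.73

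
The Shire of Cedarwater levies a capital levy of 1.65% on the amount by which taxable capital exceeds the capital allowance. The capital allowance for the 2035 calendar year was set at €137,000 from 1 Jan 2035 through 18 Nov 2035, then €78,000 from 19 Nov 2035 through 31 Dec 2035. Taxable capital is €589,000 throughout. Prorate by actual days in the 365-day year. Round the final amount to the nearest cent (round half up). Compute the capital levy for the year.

1 Jan – 18 Nov 2035: 322 days, exemption €137,000 → (€589,000 − €137,000) × 1.65% × 322/365 = €6,579.3863
19 Nov – 31 Dec 2035: 43 days, exemption €78,000 → (€589,000 − €78,000) × 1.65% × 43/365 = €993.3000
Total = €7,572.6863

€7,572.69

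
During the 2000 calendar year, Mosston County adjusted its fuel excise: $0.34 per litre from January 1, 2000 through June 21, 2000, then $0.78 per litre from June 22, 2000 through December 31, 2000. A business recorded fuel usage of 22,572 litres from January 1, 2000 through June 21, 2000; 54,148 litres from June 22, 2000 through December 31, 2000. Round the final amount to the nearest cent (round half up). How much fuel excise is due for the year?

January 1 – June 21, 2000: 22,572 litres at $0.34/litre → $7,674.48
June 22 – December 31, 2000: 54,148 litres at $0.78/litre → $42,235.44

$49,909.92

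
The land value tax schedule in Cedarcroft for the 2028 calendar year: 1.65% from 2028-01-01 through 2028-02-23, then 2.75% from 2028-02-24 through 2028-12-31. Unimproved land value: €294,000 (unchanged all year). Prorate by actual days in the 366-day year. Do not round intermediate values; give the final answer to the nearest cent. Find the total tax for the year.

2028-01-01 to 2028-02-23: 54 days at 1.65% → €294,000 × 1.65% × 54/366 = €715.7213
2028-02-24 to 2028-12-31: 312 days at 2.75% → €294,000 × 2.75% × 312/366 = €6,892.1311
Total = €7,607.8525

€7,607.85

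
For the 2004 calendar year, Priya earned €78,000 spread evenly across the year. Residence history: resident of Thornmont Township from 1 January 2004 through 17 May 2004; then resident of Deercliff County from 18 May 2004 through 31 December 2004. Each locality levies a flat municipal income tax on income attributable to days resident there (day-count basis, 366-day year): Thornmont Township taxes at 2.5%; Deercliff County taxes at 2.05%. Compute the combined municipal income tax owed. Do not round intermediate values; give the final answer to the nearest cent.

€1,731.34

Thornmont Township, 1 January – 17 May 2004: 138 days → €78,000 × 2.5% × 138/366 = €735.2459
Deercliff County, 18 May – 31 December 2004: 228 days → €78,000 × 2.05% × 228/366 = €996.0984
Total = €1,731.3443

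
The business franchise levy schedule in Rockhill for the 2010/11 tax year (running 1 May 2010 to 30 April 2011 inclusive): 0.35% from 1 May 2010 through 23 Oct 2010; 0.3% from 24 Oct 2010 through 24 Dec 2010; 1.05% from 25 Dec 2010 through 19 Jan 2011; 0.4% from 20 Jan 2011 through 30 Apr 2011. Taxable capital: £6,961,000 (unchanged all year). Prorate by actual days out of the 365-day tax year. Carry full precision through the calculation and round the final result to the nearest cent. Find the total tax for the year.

1 May – 23 Oct 2010: 176 days at 0.35% → £6,961,000 × 0.35% × 176/365 = £11,747.8795
24 Oct – 24 Dec 2010: 62 days at 0.3% → £6,961,000 × 0.3% × 62/365 = £3,547.2493
25 Dec 2010 – 19 Jan 2011: 26 days at 1.05% → £6,961,000 × 1.05% × 26/365 = £5,206.4466
20 Jan – 30 Apr 2011: 101 days at 0.4% → £6,961,000 × 0.4% × 101/365 = £7,704.7781
Total = £28,206.3534

£28,206.35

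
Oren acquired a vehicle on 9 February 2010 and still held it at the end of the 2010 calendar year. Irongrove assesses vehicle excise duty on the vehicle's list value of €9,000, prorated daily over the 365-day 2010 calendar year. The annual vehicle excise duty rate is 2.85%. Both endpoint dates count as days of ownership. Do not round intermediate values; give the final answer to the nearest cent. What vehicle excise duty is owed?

€229.09

Days held (9 February – 31 December 2010): 326 out of 365
Tax = €9,000 × 2.85% × 326/365 = €229.0932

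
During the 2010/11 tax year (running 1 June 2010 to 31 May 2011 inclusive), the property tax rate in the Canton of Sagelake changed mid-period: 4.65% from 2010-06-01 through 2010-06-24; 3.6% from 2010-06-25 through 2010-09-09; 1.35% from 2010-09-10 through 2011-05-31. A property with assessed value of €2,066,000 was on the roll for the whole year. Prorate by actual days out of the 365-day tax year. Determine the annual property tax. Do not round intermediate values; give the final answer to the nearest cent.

€42,180.36

2010-06-01 to 2010-06-24: 24 days at 4.65% → €2,066,000 × 4.65% × 24/365 = €6,316.8658
2010-06-25 to 2010-09-09: 77 days at 3.6% → €2,066,000 × 3.6% × 77/365 = €15,690.2795
2010-09-10 to 2011-05-31: 264 days at 1.35% → €2,066,000 × 1.35% × 264/365 = €20,173.2164
Total = €42,180.3616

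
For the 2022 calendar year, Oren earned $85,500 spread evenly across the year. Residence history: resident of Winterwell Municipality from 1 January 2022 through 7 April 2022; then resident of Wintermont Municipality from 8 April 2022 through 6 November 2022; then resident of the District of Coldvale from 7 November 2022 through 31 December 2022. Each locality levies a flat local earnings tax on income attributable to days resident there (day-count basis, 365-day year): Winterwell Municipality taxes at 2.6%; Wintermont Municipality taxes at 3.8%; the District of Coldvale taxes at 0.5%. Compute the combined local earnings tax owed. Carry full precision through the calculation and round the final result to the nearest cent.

Winterwell Municipality, 1 January – 7 April 2022: 97 days → $85,500 × 2.6% × 97/365 = $590.7699
Wintermont Municipality, 8 April – 6 November 2022: 213 days → $85,500 × 3.8% × 213/365 = $1,895.9918
The District of Coldvale, 7 November – 31 December 2022: 55 days → $85,500 × 0.5% × 55/365 = $64.4178
Total = $2,551.1795

$2,551.18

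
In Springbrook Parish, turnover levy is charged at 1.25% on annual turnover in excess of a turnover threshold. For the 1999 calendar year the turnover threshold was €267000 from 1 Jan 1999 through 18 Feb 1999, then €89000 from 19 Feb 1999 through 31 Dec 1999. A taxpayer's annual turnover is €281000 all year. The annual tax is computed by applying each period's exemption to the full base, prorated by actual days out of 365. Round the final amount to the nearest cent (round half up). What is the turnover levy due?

€2101.30

1 Jan – 18 Feb 1999: 49 days, exemption €267000 → (€281000 − €267000) × 1.25% × 49/365 = €23.4932
19 Feb – 31 Dec 1999: 316 days, exemption €89000 → (€281000 − €89000) × 1.25% × 316/365 = €2077.8082
Total = €2101.3014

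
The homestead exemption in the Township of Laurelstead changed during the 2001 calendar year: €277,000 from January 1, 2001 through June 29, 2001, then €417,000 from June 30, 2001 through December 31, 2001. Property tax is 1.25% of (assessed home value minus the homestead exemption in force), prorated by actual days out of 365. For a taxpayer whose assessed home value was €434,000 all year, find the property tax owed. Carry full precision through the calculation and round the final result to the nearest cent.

€1,075.51

January 1 – June 29, 2001: 180 days, exemption €277,000 → (€434,000 − €277,000) × 1.25% × 180/365 = €967.8082
June 30 – December 31, 2001: 185 days, exemption €417,000 → (€434,000 − €417,000) × 1.25% × 185/365 = €107.7055
Total = €1,075.5137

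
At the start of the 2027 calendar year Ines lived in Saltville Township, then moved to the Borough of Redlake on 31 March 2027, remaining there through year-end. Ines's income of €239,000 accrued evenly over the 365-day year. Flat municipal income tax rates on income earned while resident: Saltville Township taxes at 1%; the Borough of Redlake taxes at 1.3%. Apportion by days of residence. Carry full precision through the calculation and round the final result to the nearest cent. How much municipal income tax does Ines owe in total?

€2,932.17

Saltville Township, 1 January – 30 March 2027: 89 days → €239,000 × 1% × 89/365 = €582.7671
The Borough of Redlake, 31 March – 31 December 2027: 276 days → €239,000 × 1.3% × 276/365 = €2,349.4027
Total = €2,932.1699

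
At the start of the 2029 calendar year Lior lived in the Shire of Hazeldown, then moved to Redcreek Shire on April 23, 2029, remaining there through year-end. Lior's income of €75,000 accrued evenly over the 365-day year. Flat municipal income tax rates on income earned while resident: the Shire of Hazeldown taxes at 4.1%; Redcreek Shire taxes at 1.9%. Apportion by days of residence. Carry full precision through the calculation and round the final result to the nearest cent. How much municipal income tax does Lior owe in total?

The Shire of Hazeldown, January 1 – April 22, 2029: 112 days → €75,000 × 4.1% × 112/365 = €943.5616
Redcreek Shire, April 23 – December 31, 2029: 253 days → €75,000 × 1.9% × 253/365 = €987.7397
Total = €1,931.3014

€1,931.30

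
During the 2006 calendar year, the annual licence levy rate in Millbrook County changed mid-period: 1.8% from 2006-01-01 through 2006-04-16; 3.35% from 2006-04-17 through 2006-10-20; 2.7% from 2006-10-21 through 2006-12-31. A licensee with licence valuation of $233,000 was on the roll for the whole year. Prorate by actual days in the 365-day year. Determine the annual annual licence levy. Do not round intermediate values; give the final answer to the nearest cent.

$6,457.93

2006-01-01 to 2006-04-16: 106 days at 1.8% → $233,000 × 1.8% × 106/365 = $1,217.9836
2006-04-17 to 2006-10-20: 187 days at 3.35% → $233,000 × 3.35% × 187/365 = $3,998.9822
2006-10-21 to 2006-12-31: 72 days at 2.7% → $233,000 × 2.7% × 72/365 = $1,240.9644
Total = $6,457.9301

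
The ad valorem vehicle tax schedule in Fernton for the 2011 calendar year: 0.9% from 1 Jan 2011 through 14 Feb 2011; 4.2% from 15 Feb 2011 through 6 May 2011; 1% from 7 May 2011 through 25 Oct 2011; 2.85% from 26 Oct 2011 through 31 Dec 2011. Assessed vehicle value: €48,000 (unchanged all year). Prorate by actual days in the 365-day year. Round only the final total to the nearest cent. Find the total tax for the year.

1 Jan – 14 Feb 2011: 45 days at 0.9% → €48,000 × 0.9% × 45/365 = €53.2603
15 Feb – 6 May 2011: 81 days at 4.2% → €48,000 × 4.2% × 81/365 = €447.3863
7 May – 25 Oct 2011: 172 days at 1% → €48,000 × 1% × 172/365 = €226.1918
26 Oct – 31 Dec 2011: 67 days at 2.85% → €48,000 × 2.85% × 67/365 = €251.1123
Total = €977.9507

€977.95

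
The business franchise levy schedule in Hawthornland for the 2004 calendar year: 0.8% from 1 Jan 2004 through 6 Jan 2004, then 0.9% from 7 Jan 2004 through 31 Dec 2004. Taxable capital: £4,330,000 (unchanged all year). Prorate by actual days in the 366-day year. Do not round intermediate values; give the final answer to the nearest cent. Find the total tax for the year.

1 Jan – 6 Jan 2004: 6 days at 0.8% → £4,330,000 × 0.8% × 6/366 = £567.8689
7 Jan – 31 Dec 2004: 360 days at 0.9% → £4,330,000 × 0.9% × 360/366 = £38,331.1475
Total = £38,899.0164

£38,899.02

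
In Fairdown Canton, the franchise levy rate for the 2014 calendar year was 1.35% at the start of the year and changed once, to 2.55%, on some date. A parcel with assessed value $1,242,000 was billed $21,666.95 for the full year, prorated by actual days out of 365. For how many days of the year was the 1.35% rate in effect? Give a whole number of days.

245 days

Let d = days at the first rate; then 365 − d days at the second rate.
$1,242,000 × [1.35%·d + 2.55%·(365−d)] / 365 = $21,666.95
Solving gives d = 245, so the new rate took effect on 3 Sep 2014.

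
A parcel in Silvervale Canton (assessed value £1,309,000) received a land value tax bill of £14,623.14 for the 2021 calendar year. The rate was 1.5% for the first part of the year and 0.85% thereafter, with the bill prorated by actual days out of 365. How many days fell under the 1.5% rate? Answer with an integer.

Let d = days at the first rate; then 365 − d days at the second rate.
£1,309,000 × [1.5%·d + 0.85%·(365−d)] / 365 = £14,623.14
Solving gives d = 150, so the new rate took effect on 31 May 2021.

150 days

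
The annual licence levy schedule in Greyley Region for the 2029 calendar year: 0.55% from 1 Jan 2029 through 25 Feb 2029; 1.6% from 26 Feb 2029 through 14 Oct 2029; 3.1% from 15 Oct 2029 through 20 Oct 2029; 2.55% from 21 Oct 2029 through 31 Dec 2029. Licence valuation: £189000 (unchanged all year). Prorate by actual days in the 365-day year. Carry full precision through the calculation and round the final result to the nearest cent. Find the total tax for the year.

1 Jan – 25 Feb 2029: 56 days at 0.55% → £189000 × 0.55% × 56/365 = £159.4849
26 Feb – 14 Oct 2029: 231 days at 1.6% → £189000 × 1.6% × 231/365 = £1913.8192
15 Oct – 20 Oct 2029: 6 days at 3.1% → £189000 × 3.1% × 6/365 = £96.3123
21 Oct – 31 Dec 2029: 72 days at 2.55% → £189000 × 2.55% × 72/365 = £950.6959
Total = £3120.3123

£3120.31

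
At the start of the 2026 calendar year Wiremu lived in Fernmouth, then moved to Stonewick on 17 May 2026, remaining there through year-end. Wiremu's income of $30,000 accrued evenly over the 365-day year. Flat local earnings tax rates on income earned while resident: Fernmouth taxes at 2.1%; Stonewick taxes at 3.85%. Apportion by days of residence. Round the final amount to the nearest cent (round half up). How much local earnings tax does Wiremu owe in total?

$959.38

Fernmouth, 1 January – 16 May 2026: 136 days → $30,000 × 2.1% × 136/365 = $234.7397
Stonewick, 17 May – 31 December 2026: 229 days → $30,000 × 3.85% × 229/365 = $724.6438
Total = $959.3836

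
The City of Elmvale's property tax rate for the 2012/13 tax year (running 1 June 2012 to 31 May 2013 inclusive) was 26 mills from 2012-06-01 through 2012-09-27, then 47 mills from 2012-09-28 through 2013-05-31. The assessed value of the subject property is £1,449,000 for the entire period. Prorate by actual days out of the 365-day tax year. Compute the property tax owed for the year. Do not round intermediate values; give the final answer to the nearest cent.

2012-06-01 to 2012-09-27: 119 days at 26 mills → £1,449,000 × 2.6% × 119/365 = £12,282.7562
2012-09-28 to 2013-05-31: 246 days at 47 mills → £1,449,000 × 4.7% × 246/365 = £45,899.5562
Total = £58,182.3123

£58,182.31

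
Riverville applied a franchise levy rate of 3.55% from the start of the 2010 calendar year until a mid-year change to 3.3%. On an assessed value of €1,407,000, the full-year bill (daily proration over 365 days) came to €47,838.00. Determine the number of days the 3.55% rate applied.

Let d = days at the first rate; then 365 − d days at the second rate.
€1,407,000 × [3.55%·d + 3.3%·(365−d)] / 365 = €47,838.00
Solving gives d = 146, so the new rate took effect on 27 May 2010.

146 days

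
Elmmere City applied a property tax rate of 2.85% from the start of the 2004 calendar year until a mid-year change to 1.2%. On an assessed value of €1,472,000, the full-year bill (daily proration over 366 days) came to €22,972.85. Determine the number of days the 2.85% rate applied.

80 days

Let d = days at the first rate; then 366 − d days at the second rate.
€1,472,000 × [2.85%·d + 1.2%·(366−d)] / 366 = €22,972.85
Solving gives d = 80, so the new rate took effect on March 21, 2004.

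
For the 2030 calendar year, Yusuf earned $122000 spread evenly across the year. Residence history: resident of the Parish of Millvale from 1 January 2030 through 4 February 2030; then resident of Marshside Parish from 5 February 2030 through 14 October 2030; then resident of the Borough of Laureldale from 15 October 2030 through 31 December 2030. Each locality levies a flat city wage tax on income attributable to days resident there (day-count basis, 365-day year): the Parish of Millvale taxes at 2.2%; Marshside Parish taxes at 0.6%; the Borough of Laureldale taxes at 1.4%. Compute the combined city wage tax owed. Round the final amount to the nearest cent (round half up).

$1127.75

The Parish of Millvale, 1 January – 4 February 2030: 35 days → $122000 × 2.2% × 35/365 = $257.3699
Marshside Parish, 5 February – 14 October 2030: 252 days → $122000 × 0.6% × 252/365 = $505.3808
The Borough of Laureldale, 15 October – 31 December 2030: 78 days → $122000 × 1.4% × 78/365 = $364.9973
Total = $1127.7479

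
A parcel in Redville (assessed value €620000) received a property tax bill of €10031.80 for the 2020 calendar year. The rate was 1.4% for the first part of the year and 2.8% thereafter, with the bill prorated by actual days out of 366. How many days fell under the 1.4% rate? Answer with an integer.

Let d = days at the first rate; then 366 − d days at the second rate.
€620000 × [1.4%·d + 2.8%·(366−d)] / 366 = €10031.80
Solving gives d = 309, so the new rate took effect on 5 November 2020.

309 days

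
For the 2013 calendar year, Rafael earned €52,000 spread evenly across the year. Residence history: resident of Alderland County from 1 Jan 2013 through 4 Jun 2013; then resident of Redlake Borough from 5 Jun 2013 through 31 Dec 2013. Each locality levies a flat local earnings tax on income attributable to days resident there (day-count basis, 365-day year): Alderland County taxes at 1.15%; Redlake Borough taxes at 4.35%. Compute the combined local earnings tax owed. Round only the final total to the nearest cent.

€1,555.37

Alderland County, 1 Jan – 4 Jun 2013: 155 days → €52,000 × 1.15% × 155/365 = €253.9452
Redlake Borough, 5 Jun – 31 Dec 2013: 210 days → €52,000 × 4.35% × 210/365 = €1,301.4247
Total = €1,555.3699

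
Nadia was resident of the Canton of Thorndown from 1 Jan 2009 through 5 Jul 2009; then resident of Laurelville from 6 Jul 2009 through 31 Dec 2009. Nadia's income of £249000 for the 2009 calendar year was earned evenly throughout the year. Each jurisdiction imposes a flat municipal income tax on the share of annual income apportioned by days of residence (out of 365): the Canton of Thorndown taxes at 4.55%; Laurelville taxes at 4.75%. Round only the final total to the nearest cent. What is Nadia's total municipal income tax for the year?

The Canton of Thorndown, 1 Jan – 5 Jul 2009: 186 days → £249000 × 4.55% × 186/365 = £5773.3890
Laurelville, 6 Jul – 31 Dec 2009: 179 days → £249000 × 4.75% × 179/365 = £5800.3356
Total = £11573.7247

£11573.72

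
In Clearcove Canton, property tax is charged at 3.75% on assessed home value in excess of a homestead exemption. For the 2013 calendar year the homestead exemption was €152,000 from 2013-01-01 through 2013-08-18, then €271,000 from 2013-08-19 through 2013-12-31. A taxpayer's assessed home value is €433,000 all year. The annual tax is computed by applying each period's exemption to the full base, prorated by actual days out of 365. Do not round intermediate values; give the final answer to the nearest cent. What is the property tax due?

2013-01-01 to 2013-08-18: 230 days, exemption €152,000 → (€433,000 − €152,000) × 3.75% × 230/365 = €6,640.0685
2013-08-19 to 2013-12-31: 135 days, exemption €271,000 → (€433,000 − €271,000) × 3.75% × 135/365 = €2,246.9178
Total = €8,886.9863

€8,886.99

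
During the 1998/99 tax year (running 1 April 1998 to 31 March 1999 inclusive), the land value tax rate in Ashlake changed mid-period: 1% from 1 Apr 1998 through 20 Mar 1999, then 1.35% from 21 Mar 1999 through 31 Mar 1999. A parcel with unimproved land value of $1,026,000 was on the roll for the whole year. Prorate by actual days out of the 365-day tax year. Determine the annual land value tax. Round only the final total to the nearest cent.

$10,368.22

1 Apr 1998 – 20 Mar 1999: 354 days at 1% → $1,026,000 × 1% × 354/365 = $9,950.7945
21 Mar – 31 Mar 1999: 11 days at 1.35% → $1,026,000 × 1.35% × 11/365 = $417.4274
Total = $10,368.2219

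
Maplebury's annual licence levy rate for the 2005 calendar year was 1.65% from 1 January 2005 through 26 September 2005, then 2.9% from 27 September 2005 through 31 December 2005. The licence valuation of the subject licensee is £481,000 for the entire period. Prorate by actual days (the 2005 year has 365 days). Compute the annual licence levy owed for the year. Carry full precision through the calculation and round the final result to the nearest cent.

1 January – 26 September 2005: 269 days at 1.65% → £481,000 × 1.65% × 269/365 = £5,849.0918
27 September – 31 December 2005: 96 days at 2.9% → £481,000 × 2.9% × 96/365 = £3,668.7781
Total = £9,517.8699

£9,517.87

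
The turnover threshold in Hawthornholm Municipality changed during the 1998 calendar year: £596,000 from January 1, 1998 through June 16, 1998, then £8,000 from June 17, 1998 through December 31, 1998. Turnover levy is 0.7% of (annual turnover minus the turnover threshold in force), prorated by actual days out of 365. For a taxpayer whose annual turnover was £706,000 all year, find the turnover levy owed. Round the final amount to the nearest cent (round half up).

January 1 – June 16, 1998: 167 days, exemption £596,000 → (£706,000 − £596,000) × 0.7% × 167/365 = £352.3014
June 17 – December 31, 1998: 198 days, exemption £8,000 → (£706,000 − £8,000) × 0.7% × 198/365 = £2,650.4877
Total = £3,002.7890

£3,002.79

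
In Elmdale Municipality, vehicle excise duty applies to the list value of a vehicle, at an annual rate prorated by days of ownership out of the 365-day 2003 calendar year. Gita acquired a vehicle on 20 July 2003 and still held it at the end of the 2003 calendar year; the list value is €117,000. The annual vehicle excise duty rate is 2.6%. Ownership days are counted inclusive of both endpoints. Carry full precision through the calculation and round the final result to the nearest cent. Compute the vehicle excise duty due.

Days held (20 July – 31 December 2003): 165 out of 365
Tax = €117,000 × 2.6% × 165/365 = €1,375.1507

€1,375.15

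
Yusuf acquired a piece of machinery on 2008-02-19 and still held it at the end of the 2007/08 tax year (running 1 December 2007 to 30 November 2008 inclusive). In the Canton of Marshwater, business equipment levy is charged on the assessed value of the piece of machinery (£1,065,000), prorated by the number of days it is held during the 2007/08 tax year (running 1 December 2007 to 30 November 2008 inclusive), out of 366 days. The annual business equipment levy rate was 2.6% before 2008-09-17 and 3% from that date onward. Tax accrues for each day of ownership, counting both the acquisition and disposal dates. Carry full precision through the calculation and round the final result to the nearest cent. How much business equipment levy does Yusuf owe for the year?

2008-02-19 to 2008-09-16: 211 days at 2.6% → £1,065,000 × 2.6% × 211/366 = £15,963.3607
2008-09-17 to 2008-11-30: 75 days at 3% → £1,065,000 × 3% × 75/366 = £6,547.1311
Total = £22,510.4918

£22,510.49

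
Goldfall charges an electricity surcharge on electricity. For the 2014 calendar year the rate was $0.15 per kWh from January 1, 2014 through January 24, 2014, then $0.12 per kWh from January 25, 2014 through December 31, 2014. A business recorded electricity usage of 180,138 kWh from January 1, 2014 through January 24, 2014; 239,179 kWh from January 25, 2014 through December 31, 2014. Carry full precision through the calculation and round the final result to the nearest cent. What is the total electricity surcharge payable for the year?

$55,722.18

January 1 – January 24, 2014: 180,138 kWh at $0.15/kWh → $27,020.70
January 25 – December 31, 2014: 239,179 kWh at $0.12/kWh → $28,701.48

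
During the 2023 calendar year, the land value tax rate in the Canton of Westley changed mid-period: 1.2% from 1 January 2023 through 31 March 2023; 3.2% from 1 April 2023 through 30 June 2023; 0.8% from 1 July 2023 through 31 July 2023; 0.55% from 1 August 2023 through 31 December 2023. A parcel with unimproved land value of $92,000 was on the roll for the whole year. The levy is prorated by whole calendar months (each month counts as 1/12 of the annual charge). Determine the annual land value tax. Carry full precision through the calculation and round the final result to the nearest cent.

$1,284.17

1 January – 31 March 2023: 3 months at 1.2% → $92,000 × 1.2% × 3/12 = $276.0000
1 April – 30 June 2023: 3 months at 3.2% → $92,000 × 3.2% × 3/12 = $736.0000
1 July – 31 July 2023: 1 month at 0.8% → $92,000 × 0.8% × 1/12 = $61.3333
1 August – 31 December 2023: 5 months at 0.55% → $92,000 × 0.55% × 5/12 = $210.8333
Total = $1,284.1667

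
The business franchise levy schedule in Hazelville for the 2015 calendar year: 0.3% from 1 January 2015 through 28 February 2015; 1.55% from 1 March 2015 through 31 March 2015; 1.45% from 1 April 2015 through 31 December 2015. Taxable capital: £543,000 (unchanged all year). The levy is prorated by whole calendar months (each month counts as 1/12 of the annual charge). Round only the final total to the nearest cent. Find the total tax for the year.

1 January – 28 February 2015: 2 months at 0.3% → £543,000 × 0.3% × 2/12 = £271.5000
1 March – 31 March 2015: 1 month at 1.55% → £543,000 × 1.55% × 1/12 = £701.3750
1 April – 31 December 2015: 9 months at 1.45% → £543,000 × 1.45% × 9/12 = £5,905.1250
Total = £6,878.0000

£6,878.00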